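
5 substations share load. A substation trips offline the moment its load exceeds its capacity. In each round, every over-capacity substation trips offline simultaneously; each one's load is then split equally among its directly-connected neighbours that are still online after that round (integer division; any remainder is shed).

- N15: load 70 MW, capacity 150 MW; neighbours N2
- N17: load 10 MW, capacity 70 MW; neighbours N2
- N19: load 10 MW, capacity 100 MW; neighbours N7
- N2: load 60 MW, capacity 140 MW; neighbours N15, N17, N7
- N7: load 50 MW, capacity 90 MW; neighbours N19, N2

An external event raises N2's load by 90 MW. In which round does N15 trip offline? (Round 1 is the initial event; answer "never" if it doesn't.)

never

Round 1 — N2 at 150 > 140. N2 trips offline.
  N2 sheds 150 MW to N15, N17, N7: 50 each.
    N15: 70+50 = 120 ≤ 150
    N17: 10+50 = 60 ≤ 70
    N7: 50+50 = 100 > 90
Round 2 — N7 trips offline.
  N7 sheds 100 MW to N19: 100 each.
    N19: 10+100 = 110 > 100
Round 3 — N19 trips offline.
  N19 sheds 110 MW: no online neighbours, lost.
No further trips.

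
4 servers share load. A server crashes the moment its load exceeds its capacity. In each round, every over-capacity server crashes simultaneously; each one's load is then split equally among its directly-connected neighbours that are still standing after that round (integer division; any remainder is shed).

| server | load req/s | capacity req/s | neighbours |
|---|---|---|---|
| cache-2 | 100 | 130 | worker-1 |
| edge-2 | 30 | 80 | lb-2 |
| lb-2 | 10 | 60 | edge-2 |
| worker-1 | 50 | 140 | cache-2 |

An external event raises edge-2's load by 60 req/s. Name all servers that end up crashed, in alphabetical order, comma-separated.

edge-2, lb-2

Round 1 — edge-2 at 90 > 80. edge-2 crashes.
  edge-2 sheds 90 req/s to lb-2: 90 each.
    lb-2: 10+90 = 100 > 60
Round 2 — lb-2 crashes.
  lb-2 sheds 100 req/s: no online neighbours, lost.
No further crashes.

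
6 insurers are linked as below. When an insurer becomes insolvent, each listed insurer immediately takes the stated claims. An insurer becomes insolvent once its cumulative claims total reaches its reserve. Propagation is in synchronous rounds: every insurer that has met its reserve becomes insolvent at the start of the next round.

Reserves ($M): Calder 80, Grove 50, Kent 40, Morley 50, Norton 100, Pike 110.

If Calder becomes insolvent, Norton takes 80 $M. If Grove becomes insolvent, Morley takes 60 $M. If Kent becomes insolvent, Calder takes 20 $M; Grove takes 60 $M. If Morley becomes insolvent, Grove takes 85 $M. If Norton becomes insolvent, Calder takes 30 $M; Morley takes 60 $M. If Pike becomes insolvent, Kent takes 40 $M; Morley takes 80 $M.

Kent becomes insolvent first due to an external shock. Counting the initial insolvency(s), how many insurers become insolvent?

Round 1 — Kent becomes insolvent (initial).
  Calder: +20 → 20 < 80
  Grove: +60 → 60 ≥ 50
Round 2 — Grove becomes insolvent.
  Morley: +60 → 60 ≥ 50
Round 3 — Morley becomes insolvent.
No further insolvencies.

3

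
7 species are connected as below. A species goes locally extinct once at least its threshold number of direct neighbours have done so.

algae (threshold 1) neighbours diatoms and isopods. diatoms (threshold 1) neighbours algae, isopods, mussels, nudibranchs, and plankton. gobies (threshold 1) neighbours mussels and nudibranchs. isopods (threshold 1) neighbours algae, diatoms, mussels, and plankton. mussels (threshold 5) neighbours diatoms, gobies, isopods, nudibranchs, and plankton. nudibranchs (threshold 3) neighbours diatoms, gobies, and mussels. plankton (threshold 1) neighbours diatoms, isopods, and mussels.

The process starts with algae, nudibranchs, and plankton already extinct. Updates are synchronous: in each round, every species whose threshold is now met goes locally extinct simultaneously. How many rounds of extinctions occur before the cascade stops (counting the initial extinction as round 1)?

Round 1 — algae, nudibranchs, plankton go locally extinct (initial).
Round 2 — checking thresholds:
  diatoms: 3 of 5 neighbours ≥ 1, goes locally extinct.
  gobies: 1 of 2 neighbours ≥ 1, goes locally extinct.
  isopods: 2 of 4 neighbours ≥ 1, goes locally extinct.
  mussels: 2 of 5 neighbours < 5, holds.
Round 3 — checking thresholds:
  mussels: 5 of 5 neighbours ≥ 5, goes locally extinct.
Round 4 — no new extinctions; cascade stops.

3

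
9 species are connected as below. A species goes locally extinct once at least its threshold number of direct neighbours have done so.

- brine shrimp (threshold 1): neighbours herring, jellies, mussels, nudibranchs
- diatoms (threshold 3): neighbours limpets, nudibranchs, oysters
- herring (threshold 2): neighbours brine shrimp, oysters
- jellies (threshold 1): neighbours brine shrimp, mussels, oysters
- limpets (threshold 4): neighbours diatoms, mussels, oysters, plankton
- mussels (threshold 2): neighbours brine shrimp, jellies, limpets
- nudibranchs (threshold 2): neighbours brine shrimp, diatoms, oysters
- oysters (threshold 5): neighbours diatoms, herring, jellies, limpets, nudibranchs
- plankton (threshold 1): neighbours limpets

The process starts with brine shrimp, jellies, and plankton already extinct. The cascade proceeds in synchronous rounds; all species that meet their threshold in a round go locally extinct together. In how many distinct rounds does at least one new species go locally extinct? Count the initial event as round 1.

Round 1 — brine shrimp, jellies, plankton go locally extinct (initial).
Round 2 — checking thresholds:
  herring: 1 of 2 neighbours < 2, not yet.
  limpets: 1 of 4 neighbours < 4, not yet.
  mussels: 2 of 3 neighbours ≥ 2, goes locally extinct.
  nudibranchs: 1 of 3 neighbours < 2, not yet.
  oysters: 1 of 5 neighbours < 5, not yet.
Round 3 — no new extinctions; cascade stops.

2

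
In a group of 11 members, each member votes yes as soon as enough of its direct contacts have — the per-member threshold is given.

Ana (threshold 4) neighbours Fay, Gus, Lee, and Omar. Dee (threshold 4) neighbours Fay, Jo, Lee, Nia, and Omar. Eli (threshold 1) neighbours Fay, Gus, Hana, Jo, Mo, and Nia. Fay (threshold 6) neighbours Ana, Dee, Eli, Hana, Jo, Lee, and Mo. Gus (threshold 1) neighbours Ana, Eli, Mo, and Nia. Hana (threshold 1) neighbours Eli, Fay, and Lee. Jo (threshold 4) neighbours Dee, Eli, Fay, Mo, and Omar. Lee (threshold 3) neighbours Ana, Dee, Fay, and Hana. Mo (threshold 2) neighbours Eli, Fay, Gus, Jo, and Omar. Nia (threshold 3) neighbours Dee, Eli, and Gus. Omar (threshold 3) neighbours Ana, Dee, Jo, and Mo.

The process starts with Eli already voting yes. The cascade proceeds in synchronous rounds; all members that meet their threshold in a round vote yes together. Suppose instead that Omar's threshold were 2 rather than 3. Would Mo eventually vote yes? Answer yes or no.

yes

With Omar's threshold at 2:
Round 1 — Eli votes yes (initial).
Round 2 — checking thresholds:
  Fay: 1 of 7 neighbours < 6, below threshold.
  Gus: 1 of 4 neighbours ≥ 1, votes yes.
  Hana: 1 of 3 neighbours ≥ 1, votes yes.
  Jo: 1 of 5 neighbours < 4, below threshold.
  Mo: 1 of 5 neighbours < 2, below threshold.
  Nia: 1 of 3 neighbours < 3, below threshold.
Round 3 — checking thresholds:
  Ana: 1 of 4 neighbours < 4, below threshold.
  Fay: 2 of 7 neighbours < 6, below threshold.
  Jo: 1 of 5 neighbours < 4, below threshold.
  Lee: 1 of 4 neighbours < 3, below threshold.
  Mo: 2 of 5 neighbours ≥ 2, votes yes.
  Nia: 2 of 3 neighbours < 3, below threshold.
Round 4 — no new yes votes; cascade stops.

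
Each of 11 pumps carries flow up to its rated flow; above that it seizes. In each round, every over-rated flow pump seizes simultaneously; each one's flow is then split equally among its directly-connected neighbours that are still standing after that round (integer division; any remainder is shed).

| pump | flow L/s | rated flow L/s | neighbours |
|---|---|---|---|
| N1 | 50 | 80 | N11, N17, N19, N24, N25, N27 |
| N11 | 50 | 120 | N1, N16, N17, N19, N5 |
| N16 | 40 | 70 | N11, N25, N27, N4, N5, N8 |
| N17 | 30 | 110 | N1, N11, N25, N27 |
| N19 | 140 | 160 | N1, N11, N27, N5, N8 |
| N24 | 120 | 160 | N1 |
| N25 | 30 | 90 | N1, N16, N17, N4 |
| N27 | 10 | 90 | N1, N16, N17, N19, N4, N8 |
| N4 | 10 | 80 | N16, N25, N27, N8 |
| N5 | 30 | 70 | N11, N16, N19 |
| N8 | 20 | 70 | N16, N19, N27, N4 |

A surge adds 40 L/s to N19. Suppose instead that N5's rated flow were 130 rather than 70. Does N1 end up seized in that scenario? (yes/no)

With N5's rated flow at 130:
Round 1 — N19 at 180 > 160. N19 seizes.
  N19 sheds 180 L/s to N1, N11, N27, N5, N8: 36 each.
    N1: 50+36 = 86 > 80
    N11: 50+36 = 86 ≤ 120
    N27: 10+36 = 46 ≤ 90
    N5: 30+36 = 66 ≤ 130
    N8: 20+36 = 56 ≤ 70
Round 2 — N1 seizes.
  N1 sheds 86 L/s to N11, N17, N24, N25, N27: 17 each (1 lost).
    N11: 86+17 = 103 ≤ 120
    N17: 30+17 = 47 ≤ 110
    N24: 120+17 = 137 ≤ 160
    N25: 30+17 = 47 ≤ 90
    N27: 46+17 = 63 ≤ 90
No further seizures.

yes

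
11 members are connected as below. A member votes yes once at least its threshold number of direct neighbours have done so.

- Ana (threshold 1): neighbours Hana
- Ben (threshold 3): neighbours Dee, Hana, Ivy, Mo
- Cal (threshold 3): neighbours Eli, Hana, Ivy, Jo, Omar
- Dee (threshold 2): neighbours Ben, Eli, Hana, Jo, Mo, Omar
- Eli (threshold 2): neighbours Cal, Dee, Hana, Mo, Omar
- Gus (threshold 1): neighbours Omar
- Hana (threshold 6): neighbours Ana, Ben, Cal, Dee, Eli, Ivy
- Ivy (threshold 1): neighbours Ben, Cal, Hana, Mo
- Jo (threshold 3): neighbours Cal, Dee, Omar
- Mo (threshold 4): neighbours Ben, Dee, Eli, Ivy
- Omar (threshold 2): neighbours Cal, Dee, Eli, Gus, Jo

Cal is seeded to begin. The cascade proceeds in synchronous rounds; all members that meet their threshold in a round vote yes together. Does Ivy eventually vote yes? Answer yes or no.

yes

Round 1 — Cal votes yes (initial).
Round 2 — checking thresholds:
  Eli: 1 of 5 neighbours < 2, not yet.
  Hana: 1 of 6 neighbours < 6, not yet.
  Ivy: 1 of 4 neighbours ≥ 1, votes yes.
  Jo: 1 of 3 neighbours < 3, not yet.
  Omar: 1 of 5 neighbours < 2, not yet.
Round 3 — no new yes votes; cascade stops.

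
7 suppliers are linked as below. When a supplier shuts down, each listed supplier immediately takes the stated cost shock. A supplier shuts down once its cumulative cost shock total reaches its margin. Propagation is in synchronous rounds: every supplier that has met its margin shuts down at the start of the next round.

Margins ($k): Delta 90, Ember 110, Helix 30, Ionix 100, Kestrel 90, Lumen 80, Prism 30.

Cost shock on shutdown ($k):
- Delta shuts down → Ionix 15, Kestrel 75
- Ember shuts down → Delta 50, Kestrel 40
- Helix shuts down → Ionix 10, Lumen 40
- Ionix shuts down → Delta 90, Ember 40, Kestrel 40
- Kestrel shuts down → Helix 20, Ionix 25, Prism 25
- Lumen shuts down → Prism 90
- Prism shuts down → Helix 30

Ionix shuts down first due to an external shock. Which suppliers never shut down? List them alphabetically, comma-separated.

Ember, Helix, Lumen, Prism

Round 1 — Ionix shuts down (initial).
  Delta: +90 → 90 ≥ 90
  Ember: +40 → 40 < 110
  Kestrel: +40 → 40 < 90
Round 2 — Delta shuts down.
  Kestrel: +75 → 115 ≥ 90
Round 3 — Kestrel shuts down.
  Helix: +20 → 20 < 30
  Prism: +25 → 25 < 30
No further shutdowns.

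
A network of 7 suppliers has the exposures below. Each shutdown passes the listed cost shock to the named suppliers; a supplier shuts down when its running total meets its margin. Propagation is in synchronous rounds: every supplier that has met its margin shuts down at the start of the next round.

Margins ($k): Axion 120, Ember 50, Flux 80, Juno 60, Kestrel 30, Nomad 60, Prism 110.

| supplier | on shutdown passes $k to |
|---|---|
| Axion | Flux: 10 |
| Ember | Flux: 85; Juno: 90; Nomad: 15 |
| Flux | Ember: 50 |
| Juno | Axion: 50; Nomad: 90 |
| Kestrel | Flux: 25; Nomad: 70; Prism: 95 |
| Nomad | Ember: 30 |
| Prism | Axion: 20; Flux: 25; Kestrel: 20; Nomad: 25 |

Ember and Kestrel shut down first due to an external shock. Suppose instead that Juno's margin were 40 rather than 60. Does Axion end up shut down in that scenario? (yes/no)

With Juno's margin at 40:
Round 1 — Ember, Kestrel shut down (initial).
  Flux: +85+25 → 110 ≥ 80
  Juno: +90 → 90 ≥ 40
  Nomad: +15+70 → 85 ≥ 60
  Prism: +95 → 95 < 110
Round 2 — Flux, Juno, Nomad shut down.
  Axion: +50 → 50 < 120
No further shutdowns.

no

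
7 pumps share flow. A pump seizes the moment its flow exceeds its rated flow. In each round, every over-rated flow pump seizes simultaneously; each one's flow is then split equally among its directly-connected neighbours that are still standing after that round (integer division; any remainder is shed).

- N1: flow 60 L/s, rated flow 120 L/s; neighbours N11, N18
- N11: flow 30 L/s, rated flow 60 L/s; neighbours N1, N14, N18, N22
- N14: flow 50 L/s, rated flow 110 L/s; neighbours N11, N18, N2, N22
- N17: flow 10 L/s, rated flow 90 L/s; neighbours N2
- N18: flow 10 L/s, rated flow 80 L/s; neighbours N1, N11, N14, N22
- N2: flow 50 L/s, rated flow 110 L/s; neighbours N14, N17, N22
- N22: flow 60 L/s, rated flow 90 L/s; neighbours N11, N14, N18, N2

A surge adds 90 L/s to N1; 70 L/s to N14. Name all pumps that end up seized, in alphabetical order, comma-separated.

N1, N11, N14, N17, N18, N2, N22

Round 1 — N1 at 150 > 120; N14 at 120 > 110. N1, N14 seize.
  N1 sheds 150 L/s to N11, N18: 75 each.
    N11: 30+75 = 105 > 60
    N18: 10+75 = 85 > 80
  N14 sheds 120 L/s to N11, N18, N2, N22: 30 each.
    N11: 105+30 = 135 > 60
    N18: 85+30 = 115 > 80
    N2: 50+30 = 80 ≤ 110
    N22: 60+30 = 90 ≤ 90
Round 2 — N11, N18 seize.
  N11 sheds 135 L/s to N22: 135 each.
    N22: 90+135 = 225 > 90
  N18 sheds 115 L/s to N22: 115 each.
    N22: 225+115 = 340 > 90
Round 3 — N22 seizes.
  N22 sheds 340 L/s to N2: 340 each.
    N2: 80+340 = 420 > 110
Round 4 — N2 seizes.
  N2 sheds 420 L/s to N17: 420 each.
    N17: 10+420 = 430 > 90
Round 5 — N17 seizes.
  N17 sheds 430 L/s: no online neighbours, lost.
No further seizures.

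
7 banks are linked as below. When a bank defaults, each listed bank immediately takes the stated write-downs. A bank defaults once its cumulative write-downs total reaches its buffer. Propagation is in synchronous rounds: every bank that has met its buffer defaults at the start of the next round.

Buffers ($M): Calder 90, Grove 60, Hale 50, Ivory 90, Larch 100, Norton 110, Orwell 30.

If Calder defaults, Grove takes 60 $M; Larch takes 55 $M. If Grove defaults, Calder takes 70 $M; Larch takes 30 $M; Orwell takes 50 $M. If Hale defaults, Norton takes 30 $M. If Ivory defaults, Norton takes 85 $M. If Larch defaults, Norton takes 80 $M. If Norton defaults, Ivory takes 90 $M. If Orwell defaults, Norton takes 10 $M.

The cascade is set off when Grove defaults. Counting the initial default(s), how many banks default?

2

Round 1 — Grove defaults (initial).
  Calder: +70 → 70 < 90
  Larch: +30 → 30 < 100
  Orwell: +50 → 50 ≥ 30
Round 2 — Orwell defaults.
  Norton: +10 → 10 < 110
No further defaults.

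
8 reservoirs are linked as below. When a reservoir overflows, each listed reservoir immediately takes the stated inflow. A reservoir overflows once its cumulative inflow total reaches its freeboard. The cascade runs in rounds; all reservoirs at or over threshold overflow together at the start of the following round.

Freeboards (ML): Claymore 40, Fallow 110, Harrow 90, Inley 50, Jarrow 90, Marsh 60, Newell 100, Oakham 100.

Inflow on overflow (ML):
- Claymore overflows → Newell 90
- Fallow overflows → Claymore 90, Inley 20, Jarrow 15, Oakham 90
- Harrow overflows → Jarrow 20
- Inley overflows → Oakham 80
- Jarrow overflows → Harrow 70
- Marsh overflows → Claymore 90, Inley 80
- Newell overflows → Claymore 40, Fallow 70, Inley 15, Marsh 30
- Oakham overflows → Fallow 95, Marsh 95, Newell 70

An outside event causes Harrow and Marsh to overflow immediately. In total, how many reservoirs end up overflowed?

4

Round 1 — Harrow, Marsh overflow (initial).
  Claymore: +90 → 90 ≥ 40
  Inley: +80 → 80 ≥ 50
  Jarrow: +20 → 20 < 90
Round 2 — Claymore, Inley overflow.
  Newell: +90 → 90 < 100
  Oakham: +80 → 80 < 100
No further overflows.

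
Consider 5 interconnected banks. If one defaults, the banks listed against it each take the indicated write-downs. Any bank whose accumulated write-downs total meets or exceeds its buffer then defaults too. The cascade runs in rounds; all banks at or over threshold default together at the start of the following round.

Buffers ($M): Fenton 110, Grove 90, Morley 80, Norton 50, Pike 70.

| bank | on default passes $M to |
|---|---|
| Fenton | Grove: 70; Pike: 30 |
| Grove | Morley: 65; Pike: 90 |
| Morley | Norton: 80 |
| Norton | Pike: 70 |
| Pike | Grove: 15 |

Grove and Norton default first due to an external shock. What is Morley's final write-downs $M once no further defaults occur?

Round 1 — Grove, Norton default (initial).
  Morley: +65 → 65 < 80
  Pike: +90+70 → 160 ≥ 70
Round 2 — Pike defaults.
No further defaults.

65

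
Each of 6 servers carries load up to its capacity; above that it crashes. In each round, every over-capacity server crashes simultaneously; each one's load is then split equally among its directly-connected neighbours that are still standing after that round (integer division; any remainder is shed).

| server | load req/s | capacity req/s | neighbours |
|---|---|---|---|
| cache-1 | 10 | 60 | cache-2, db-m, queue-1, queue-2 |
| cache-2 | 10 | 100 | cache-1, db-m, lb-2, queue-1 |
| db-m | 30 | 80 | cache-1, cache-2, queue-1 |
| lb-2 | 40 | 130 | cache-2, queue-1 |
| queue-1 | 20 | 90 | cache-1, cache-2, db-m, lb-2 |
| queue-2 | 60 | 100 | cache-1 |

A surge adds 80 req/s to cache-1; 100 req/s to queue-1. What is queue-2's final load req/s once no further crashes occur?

90

Round 1 — cache-1 at 90 > 60; queue-1 at 120 > 90. cache-1, queue-1 crash.
  cache-1 sheds 90 req/s to cache-2, db-m, queue-2: 30 each.
    cache-2: 10+30 = 40 ≤ 100
    db-m: 30+30 = 60 ≤ 80
    queue-2: 60+30 = 90 ≤ 100
  queue-1 sheds 120 req/s to cache-2, db-m, lb-2: 40 each.
    cache-2: 40+40 = 80 ≤ 100
    db-m: 60+40 = 100 > 80
    lb-2: 40+40 = 80 ≤ 130
Round 2 — db-m crashes.
  db-m sheds 100 req/s to cache-2: 100 each.
    cache-2: 80+100 = 180 > 100
Round 3 — cache-2 crashes.
  cache-2 sheds 180 req/s to lb-2: 180 each.
    lb-2: 80+180 = 260 > 130
Round 4 — lb-2 crashes.
  lb-2 sheds 260 req/s: no online neighbours, lost.
No further crashes.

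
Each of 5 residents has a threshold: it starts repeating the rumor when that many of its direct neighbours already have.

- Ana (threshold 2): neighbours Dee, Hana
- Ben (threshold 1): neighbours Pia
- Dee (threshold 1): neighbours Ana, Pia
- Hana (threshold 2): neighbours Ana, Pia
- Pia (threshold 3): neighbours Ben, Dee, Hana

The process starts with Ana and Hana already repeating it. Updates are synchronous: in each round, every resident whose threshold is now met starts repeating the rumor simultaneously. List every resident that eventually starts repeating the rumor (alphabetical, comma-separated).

Round 1 — Ana, Hana start repeating the rumor (initial).
Round 2 — checking thresholds:
  Dee: 1 of 2 neighbours ≥ 1, starts repeating the rumor.
  Pia: 1 of 3 neighbours < 3, holds.
Round 3 — no new spreads; cascade stops.

Ana, Dee, Hana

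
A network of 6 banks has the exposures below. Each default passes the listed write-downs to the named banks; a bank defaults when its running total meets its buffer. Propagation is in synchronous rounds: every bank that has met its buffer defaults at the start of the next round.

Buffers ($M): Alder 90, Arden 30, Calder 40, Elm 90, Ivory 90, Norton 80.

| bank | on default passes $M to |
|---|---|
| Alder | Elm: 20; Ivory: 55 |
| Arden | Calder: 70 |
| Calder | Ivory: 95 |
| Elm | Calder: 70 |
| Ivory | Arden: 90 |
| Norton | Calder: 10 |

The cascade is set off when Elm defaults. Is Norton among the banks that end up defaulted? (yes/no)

Round 1 — Elm defaults (initial).
  Calder: +70 → 70 ≥ 40
Round 2 — Calder defaults.
  Ivory: +95 → 95 ≥ 90
Round 3 — Ivory defaults.
  Arden: +90 → 90 ≥ 30
Round 4 — Arden defaults.
No further defaults.

no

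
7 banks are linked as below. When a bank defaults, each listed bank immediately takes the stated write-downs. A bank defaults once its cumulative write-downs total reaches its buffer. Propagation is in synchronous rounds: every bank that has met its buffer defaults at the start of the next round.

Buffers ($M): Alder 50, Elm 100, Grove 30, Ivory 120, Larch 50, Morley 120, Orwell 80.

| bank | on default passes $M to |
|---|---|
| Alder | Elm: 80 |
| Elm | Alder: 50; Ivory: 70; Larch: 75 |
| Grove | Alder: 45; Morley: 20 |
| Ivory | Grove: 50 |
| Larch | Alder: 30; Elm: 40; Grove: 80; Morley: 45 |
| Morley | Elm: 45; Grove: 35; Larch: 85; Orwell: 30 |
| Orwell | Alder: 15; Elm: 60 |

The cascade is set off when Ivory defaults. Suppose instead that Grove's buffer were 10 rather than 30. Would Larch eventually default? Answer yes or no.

With Grove's buffer at 10:
Round 1 — Ivory defaults (initial).
  Grove: +50 → 50 ≥ 10
Round 2 — Grove defaults.
  Alder: +45 → 45 < 50
  Morley: +20 → 20 < 120
No further defaults.

no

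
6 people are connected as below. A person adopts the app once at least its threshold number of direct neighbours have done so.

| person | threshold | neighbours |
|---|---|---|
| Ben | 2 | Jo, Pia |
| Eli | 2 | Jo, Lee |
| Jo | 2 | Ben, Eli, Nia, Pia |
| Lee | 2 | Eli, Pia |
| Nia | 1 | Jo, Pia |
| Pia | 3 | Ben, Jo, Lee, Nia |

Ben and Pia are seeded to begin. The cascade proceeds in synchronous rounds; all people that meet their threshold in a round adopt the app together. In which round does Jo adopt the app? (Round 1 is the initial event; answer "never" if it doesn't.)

2

Round 1 — Ben, Pia adopt the app (initial).
Round 2 — checking thresholds:
  Jo: 2 of 4 neighbours ≥ 2, adopts the app.
  Lee: 1 of 2 neighbours < 2, not yet.
  Nia: 1 of 2 neighbours ≥ 1, adopts the app.
Round 3 — no new adoptions; cascade stops.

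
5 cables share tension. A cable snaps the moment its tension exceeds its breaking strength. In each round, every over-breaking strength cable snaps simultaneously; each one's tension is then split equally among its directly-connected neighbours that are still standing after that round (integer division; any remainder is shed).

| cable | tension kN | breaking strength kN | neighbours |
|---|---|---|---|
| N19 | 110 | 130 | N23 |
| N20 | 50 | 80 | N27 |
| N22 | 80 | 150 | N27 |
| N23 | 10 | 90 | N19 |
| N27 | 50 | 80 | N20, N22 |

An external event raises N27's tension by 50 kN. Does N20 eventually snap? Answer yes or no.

Round 1 — N27 at 100 > 80. N27 snaps.
  N27 sheds 100 kN to N20, N22: 50 each.
    N20: 50+50 = 100 > 80
    N22: 80+50 = 130 ≤ 150
Round 2 — N20 snaps.
  N20 sheds 100 kN: no online neighbours, lost.
No further breaks.

yes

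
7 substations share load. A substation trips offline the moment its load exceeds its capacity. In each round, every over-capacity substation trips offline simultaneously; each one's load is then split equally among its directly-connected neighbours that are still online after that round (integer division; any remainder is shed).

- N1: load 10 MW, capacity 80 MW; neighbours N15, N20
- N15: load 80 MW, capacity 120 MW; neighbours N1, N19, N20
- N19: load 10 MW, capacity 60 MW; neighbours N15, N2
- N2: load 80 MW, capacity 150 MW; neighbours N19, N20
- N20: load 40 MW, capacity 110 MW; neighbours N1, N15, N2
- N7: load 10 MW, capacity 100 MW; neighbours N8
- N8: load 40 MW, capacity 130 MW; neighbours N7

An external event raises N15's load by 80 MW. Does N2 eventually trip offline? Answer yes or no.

no

Round 1 — N15 at 160 > 120. N15 trips offline.
  N15 sheds 160 MW to N1, N19, N20: 53 each (1 lost).
    N1: 10+53 = 63 ≤ 80
    N19: 10+53 = 63 > 60
    N20: 40+53 = 93 ≤ 110
Round 2 — N19 trips offline.
  N19 sheds 63 MW to N2: 63 each.
    N2: 80+63 = 143 ≤ 150
No further trips.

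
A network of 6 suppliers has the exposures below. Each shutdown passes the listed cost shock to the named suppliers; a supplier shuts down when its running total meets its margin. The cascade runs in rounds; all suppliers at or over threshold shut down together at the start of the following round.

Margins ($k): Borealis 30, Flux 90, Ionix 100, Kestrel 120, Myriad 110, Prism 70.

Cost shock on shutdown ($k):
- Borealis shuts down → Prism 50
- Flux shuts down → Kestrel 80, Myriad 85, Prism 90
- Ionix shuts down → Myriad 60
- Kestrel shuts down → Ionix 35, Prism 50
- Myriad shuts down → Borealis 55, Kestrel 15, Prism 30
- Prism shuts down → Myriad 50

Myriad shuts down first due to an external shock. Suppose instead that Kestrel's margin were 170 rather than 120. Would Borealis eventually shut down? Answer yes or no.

With Kestrel's margin at 170:
Round 1 — Myriad shuts down (initial).
  Borealis: +55 → 55 ≥ 30
  Kestrel: +15 → 15 < 170
  Prism: +30 → 30 < 70
Round 2 — Borealis shuts down.
  Prism: +50 → 80 ≥ 70
Round 3 — Prism shuts down.
No further shutdowns.

yes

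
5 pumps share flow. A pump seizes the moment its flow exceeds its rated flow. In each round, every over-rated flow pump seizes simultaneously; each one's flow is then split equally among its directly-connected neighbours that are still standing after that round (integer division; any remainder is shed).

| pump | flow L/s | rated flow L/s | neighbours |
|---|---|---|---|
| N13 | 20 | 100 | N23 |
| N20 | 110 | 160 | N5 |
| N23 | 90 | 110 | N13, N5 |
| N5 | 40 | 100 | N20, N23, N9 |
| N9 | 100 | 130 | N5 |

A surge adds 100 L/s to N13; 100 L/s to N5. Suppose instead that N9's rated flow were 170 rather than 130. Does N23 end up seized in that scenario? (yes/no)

yes

With N9's rated flow at 170:
Round 1 — N13 at 120 > 100; N5 at 140 > 100. N13, N5 seize.
  N13 sheds 120 L/s to N23: 120 each.
    N23: 90+120 = 210 > 110
  N5 sheds 140 L/s to N20, N23, N9: 46 each (2 lost).
    N20: 110+46 = 156 ≤ 160
    N23: 210+46 = 256 > 110
    N9: 100+46 = 146 ≤ 170
Round 2 — N23 seizes.
  N23 sheds 256 L/s: no online neighbours, lost.
No further seizures.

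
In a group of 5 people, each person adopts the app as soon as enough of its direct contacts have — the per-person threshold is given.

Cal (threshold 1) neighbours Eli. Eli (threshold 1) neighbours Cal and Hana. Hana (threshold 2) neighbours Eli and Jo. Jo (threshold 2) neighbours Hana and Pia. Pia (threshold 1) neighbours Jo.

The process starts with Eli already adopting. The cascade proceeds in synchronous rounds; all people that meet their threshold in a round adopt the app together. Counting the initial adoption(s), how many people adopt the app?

2

Round 1 — Eli adopts the app (initial).
Round 2 — checking thresholds:
  Cal: 1 of 1 neighbours ≥ 1, adopts the app.
  Hana: 1 of 2 neighbours < 2, not yet.
Round 3 — no new adoptions; cascade stops.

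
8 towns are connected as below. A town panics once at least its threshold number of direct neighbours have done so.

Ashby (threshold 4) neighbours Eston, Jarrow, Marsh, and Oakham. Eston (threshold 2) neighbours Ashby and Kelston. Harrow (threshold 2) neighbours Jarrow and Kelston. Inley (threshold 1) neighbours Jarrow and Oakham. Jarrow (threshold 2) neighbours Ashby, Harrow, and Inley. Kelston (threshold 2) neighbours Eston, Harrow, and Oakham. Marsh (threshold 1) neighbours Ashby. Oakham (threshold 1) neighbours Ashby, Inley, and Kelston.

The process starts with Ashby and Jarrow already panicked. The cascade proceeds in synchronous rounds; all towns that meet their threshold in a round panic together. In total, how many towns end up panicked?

Round 1 — Ashby, Jarrow panic (initial).
Round 2 — checking thresholds:
  Eston: 1 of 2 neighbours < 2, holds.
  Harrow: 1 of 2 neighbours < 2, holds.
  Inley: 1 of 2 neighbours ≥ 1, panics.
  Marsh: 1 of 1 neighbours ≥ 1, panics.
  Oakham: 1 of 3 neighbours ≥ 1, panics.
Round 3 — no new panics; cascade stops.

5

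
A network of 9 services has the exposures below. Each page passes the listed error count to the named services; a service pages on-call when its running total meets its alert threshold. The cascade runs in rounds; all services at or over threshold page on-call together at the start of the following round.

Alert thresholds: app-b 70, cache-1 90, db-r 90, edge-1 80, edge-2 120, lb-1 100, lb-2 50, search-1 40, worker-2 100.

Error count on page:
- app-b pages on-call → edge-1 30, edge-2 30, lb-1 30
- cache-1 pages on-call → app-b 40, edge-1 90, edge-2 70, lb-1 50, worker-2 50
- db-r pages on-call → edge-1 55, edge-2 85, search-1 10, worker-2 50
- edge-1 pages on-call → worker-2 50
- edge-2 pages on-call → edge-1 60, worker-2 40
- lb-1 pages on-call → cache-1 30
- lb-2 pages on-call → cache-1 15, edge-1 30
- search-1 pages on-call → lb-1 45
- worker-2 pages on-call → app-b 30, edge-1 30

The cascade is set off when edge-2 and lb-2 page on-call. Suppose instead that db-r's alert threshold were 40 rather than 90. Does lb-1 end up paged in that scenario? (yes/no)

With db-r's alert threshold at 40:
Round 1 — edge-2, lb-2 page on-call (initial).
  cache-1: +15 → 15 < 90
  edge-1: +60+30 → 90 ≥ 80
  worker-2: +40 → 40 < 100
Round 2 — edge-1 pages on-call.
  worker-2: +50 → 90 < 100
No further pages.

no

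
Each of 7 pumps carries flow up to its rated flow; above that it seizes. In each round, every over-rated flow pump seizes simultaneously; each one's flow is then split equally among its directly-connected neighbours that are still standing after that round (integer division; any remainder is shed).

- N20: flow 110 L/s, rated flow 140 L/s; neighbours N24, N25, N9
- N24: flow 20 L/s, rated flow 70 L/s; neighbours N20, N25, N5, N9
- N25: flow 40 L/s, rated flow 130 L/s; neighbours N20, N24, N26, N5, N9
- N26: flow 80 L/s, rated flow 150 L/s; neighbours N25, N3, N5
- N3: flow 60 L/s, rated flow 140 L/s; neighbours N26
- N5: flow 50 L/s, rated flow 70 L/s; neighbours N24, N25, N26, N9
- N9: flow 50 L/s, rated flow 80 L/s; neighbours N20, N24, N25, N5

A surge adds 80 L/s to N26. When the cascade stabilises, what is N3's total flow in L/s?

113

Round 1 — N26 at 160 > 150. N26 seizes.
  N26 sheds 160 L/s to N25, N3, N5: 53 each (1 lost).
    N25: 40+53 = 93 ≤ 130
    N3: 60+53 = 113 ≤ 140
    N5: 50+53 = 103 > 70
Round 2 — N5 seizes.
  N5 sheds 103 L/s to N24, N25, N9: 34 each (1 lost).
    N24: 20+34 = 54 ≤ 70
    N25: 93+34 = 127 ≤ 130
    N9: 50+34 = 84 > 80
Round 3 — N9 seizes.
  N9 sheds 84 L/s to N20, N24, N25: 28 each.
    N20: 110+28 = 138 ≤ 140
    N24: 54+28 = 82 > 70
    N25: 127+28 = 155 > 130
Round 4 — N24, N25 seize.
  N24 sheds 82 L/s to N20: 82 each.
    N20: 138+82 = 220 > 140
  N25 sheds 155 L/s to N20: 155 each.
    N20: 220+155 = 375 > 140
Round 5 — N20 seizes.
  N20 sheds 375 L/s: no online neighbours, lost.
No further seizures.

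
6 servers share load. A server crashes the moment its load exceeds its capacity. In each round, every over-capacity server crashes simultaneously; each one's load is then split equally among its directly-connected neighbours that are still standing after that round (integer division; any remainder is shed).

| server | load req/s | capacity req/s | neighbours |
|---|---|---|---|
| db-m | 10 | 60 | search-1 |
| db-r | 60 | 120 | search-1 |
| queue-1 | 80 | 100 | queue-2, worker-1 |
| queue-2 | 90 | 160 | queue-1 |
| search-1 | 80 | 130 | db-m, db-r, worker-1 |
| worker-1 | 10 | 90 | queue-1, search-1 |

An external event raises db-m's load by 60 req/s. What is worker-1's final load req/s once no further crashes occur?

85

Round 1 — db-m at 70 > 60. db-m crashes.
  db-m sheds 70 req/s to search-1: 70 each.
    search-1: 80+70 = 150 > 130
Round 2 — search-1 crashes.
  search-1 sheds 150 req/s to db-r, worker-1: 75 each.
    db-r: 60+75 = 135 > 120
    worker-1: 10+75 = 85 ≤ 90
Round 3 — db-r crashes.
  db-r sheds 135 req/s: no online neighbours, lost.
No further crashes.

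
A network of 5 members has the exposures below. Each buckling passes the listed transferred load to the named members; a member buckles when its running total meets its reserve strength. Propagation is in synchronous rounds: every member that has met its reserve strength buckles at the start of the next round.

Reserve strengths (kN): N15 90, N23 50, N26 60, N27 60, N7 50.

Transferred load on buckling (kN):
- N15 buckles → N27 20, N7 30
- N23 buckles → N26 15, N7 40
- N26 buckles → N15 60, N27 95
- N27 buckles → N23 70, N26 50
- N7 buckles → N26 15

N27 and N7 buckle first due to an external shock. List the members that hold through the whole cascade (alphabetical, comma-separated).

N15

Round 1 — N27, N7 buckle (initial).
  N23: +70 → 70 ≥ 50
  N26: +50+15 → 65 ≥ 60
Round 2 — N23, N26 buckle.
  N15: +60 → 60 < 90
No further bucklings.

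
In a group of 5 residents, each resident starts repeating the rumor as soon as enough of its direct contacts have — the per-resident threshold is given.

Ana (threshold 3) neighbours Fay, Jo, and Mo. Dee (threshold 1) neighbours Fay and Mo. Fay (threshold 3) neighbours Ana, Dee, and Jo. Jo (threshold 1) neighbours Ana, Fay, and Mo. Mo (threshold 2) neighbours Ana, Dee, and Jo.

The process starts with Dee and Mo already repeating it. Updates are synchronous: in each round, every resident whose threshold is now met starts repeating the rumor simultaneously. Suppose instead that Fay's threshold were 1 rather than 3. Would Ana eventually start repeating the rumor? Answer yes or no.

yes

With Fay's threshold at 1:
Round 1 — Dee, Mo start repeating the rumor (initial).
Round 2 — checking thresholds:
  Ana: 1 of 3 neighbours < 3, holds.
  Fay: 1 of 3 neighbours ≥ 1, starts repeating the rumor.
  Jo: 1 of 3 neighbours ≥ 1, starts repeating the rumor.
Round 3 — checking thresholds:
  Ana: 3 of 3 neighbours ≥ 3, starts repeating the rumor.
Round 4 — no new spreads; cascade stops.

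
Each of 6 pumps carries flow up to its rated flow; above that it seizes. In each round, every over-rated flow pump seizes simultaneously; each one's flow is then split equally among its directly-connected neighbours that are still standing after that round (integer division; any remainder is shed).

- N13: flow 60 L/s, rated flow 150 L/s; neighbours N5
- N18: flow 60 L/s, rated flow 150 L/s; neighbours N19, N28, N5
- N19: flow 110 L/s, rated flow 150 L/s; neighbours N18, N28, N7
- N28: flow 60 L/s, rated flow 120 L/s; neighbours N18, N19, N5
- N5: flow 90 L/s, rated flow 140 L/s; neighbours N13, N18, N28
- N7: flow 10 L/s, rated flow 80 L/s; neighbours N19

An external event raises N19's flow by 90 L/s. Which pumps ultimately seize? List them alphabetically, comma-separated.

Round 1 — N19 at 200 > 150. N19 seizes.
  N19 sheds 200 L/s to N18, N28, N7: 66 each (2 lost).
    N18: 60+66 = 126 ≤ 150
    N28: 60+66 = 126 > 120
    N7: 10+66 = 76 ≤ 80
Round 2 — N28 seizes.
  N28 sheds 126 L/s to N18, N5: 63 each.
    N18: 126+63 = 189 > 150
    N5: 90+63 = 153 > 140
Round 3 — N18, N5 seize.
  N18 sheds 189 L/s: no online neighbours, lost.
  N5 sheds 153 L/s to N13: 153 each.
    N13: 60+153 = 213 > 150
Round 4 — N13 seizes.
  N13 sheds 213 L/s: no online neighbours, lost.
No further seizures.

N13, N18, N19, N28, N5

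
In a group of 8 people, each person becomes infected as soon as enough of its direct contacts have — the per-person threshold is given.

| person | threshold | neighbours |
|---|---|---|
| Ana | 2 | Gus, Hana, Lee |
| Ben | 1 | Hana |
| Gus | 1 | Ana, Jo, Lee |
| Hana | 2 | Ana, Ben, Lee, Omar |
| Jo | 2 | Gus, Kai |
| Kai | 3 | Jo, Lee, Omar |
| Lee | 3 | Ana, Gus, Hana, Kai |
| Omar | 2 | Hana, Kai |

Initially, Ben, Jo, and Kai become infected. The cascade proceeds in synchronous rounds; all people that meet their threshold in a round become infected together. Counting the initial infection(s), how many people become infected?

4

Round 1 — Ben, Jo, Kai become infected (initial).
Round 2 — checking thresholds:
  Gus: 1 of 3 neighbours ≥ 1, becomes infected.
  Hana: 1 of 4 neighbours < 2, holds.
  Lee: 1 of 4 neighbours < 3, holds.
  Omar: 1 of 2 neighbours < 2, holds.
Round 3 — no new infections; cascade stops.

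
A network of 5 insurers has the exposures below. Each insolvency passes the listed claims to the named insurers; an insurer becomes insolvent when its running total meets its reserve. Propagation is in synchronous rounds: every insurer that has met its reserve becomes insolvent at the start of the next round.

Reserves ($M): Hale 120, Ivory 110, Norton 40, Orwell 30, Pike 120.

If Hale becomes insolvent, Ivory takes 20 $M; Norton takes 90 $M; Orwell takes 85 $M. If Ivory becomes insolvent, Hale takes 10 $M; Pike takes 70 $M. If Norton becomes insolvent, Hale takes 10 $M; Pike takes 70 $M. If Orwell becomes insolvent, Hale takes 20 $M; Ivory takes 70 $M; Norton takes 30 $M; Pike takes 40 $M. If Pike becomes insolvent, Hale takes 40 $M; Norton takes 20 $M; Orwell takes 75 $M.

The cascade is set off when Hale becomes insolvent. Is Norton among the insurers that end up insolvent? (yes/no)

yes

Round 1 — Hale becomes insolvent (initial).
  Ivory: +20 → 20 < 110
  Norton: +90 → 90 ≥ 40
  Orwell: +85 → 85 ≥ 30
Round 2 — Norton, Orwell become insolvent.
  Ivory: +70 → 90 < 110
  Pike: +70+40 → 110 < 120
No further insolvencies.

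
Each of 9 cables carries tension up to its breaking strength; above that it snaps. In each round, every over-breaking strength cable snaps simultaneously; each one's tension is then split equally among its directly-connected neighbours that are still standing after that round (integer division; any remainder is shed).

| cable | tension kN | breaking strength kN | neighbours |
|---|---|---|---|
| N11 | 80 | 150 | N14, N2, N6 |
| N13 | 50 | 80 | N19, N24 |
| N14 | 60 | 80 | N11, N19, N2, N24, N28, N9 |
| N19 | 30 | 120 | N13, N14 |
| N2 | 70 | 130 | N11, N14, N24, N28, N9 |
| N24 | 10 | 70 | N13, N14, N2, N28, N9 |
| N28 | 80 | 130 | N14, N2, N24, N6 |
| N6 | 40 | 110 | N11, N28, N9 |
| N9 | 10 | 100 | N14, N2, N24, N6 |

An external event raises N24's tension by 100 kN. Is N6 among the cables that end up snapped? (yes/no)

Round 1 — N24 at 110 > 70. N24 snaps.
  N24 sheds 110 kN to N13, N14, N2, N28, N9: 22 each.
    N13: 50+22 = 72 ≤ 80
    N14: 60+22 = 82 > 80
    N2: 70+22 = 92 ≤ 130
    N28: 80+22 = 102 ≤ 130
    N9: 10+22 = 32 ≤ 100
Round 2 — N14 snaps.
  N14 sheds 82 kN to N11, N19, N2, N28, N9: 16 each (2 lost).
    N11: 80+16 = 96 ≤ 150
    N19: 30+16 = 46 ≤ 120
    N2: 92+16 = 108 ≤ 130
    N28: 102+16 = 118 ≤ 130
    N9: 32+16 = 48 ≤ 100
No further breaks.

no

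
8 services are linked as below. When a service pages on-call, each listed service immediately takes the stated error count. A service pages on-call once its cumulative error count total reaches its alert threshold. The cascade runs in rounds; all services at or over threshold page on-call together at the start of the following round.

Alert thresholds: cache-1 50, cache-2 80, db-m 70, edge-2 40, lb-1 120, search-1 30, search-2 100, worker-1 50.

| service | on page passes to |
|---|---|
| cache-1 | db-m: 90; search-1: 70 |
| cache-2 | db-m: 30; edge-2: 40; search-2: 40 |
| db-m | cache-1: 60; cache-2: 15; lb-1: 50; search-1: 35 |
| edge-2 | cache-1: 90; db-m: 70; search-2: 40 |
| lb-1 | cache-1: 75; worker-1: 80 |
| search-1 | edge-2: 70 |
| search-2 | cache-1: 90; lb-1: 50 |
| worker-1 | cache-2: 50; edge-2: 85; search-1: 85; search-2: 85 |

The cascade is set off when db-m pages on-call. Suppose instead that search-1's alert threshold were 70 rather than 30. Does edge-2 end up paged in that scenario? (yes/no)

yes

With search-1's alert threshold at 70:
Round 1 — db-m pages on-call (initial).
  cache-1: +60 → 60 ≥ 50
  cache-2: +15 → 15 < 80
  lb-1: +50 → 50 < 120
  search-1: +35 → 35 < 70
Round 2 — cache-1 pages on-call.
  search-1: +70 → 105 ≥ 70
Round 3 — search-1 pages on-call.
  edge-2: +70 → 70 ≥ 40
Round 4 — edge-2 pages on-call.
  search-2: +40 → 40 < 100
No further pages.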